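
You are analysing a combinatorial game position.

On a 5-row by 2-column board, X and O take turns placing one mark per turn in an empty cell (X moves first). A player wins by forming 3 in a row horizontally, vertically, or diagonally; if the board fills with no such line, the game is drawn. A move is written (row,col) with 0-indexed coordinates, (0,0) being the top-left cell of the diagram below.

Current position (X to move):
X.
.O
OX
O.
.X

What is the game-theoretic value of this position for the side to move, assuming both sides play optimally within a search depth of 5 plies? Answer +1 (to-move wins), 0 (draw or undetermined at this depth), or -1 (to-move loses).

value(X./.O/OX/O./.X, X) = +1

ply 1, X at X./.O/OX/O./.X | (0,1)=-1→XX/.O/OX/O./.X; (1,0)=-1→X./XO/OX/O./.X; (3,1)=+1→X./.O/OX/OX/.X*; (4,0)=-1→X./.O/OX/O./XX
ply 2: X./.O/OX/OX/.X is terminal -1 (O); from X./.O/OX/O./.X depth 5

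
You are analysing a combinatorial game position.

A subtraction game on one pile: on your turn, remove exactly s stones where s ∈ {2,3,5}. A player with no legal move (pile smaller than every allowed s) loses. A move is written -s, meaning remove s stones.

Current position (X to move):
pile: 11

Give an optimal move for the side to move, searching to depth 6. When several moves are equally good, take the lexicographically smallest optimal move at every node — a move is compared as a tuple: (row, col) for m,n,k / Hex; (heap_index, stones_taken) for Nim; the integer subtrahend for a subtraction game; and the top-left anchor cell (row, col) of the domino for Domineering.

X's best at [11]: -3

p1 X@[11]: -2[9]-1 -3[8]+1* -5[6]-1
p2 O@[8]: -2[6]-1* -3[5]-1 -5[3]-1
p3 X@[6]: -2[4]-1 -3[3]-1 -5[1]+1*
p4 O@[1] terminal -1; root [11] d6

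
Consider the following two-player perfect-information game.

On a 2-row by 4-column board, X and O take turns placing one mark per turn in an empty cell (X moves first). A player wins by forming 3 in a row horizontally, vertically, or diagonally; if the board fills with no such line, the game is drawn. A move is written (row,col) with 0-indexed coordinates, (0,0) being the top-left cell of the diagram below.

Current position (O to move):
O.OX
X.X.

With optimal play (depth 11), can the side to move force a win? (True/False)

O winning at [O.OX/X.X.]: True

ply 1, O at O.OX/X.X. | (0,1)=+1→OOOX/X.X.*; (1,1)=+0→O.OX/XOX.; (1,3)=-1→O.OX/X.XO
ply 2: OOOX/X.X. is terminal -1 (X); from O.OX/X.X. depth 11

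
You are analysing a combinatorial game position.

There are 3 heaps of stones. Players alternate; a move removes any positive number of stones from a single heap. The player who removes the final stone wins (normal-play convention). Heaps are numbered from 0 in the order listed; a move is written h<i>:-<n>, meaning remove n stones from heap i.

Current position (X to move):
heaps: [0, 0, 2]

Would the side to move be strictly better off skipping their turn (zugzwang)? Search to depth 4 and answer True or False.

p1 X@[(0,0,2)]: h2:-1[(0,0,1)]-1 h2:-2[(0,0,0)]+1*
p2 O@[(0,0,0)] terminal -1; root [(0,0,2)] d4
suppose X passes — search the same position with O to move:
pass> p1 O@[(0,0,2)]: h2:-1[(0,0,1)]-1 h2:-2[(0,0,0)]+1*
pass> p2 X@[(0,0,0)] terminal -1; root [(0,0,2)] d4
for X: play +1, pass -1

zugzwang((0,0,2), X) = False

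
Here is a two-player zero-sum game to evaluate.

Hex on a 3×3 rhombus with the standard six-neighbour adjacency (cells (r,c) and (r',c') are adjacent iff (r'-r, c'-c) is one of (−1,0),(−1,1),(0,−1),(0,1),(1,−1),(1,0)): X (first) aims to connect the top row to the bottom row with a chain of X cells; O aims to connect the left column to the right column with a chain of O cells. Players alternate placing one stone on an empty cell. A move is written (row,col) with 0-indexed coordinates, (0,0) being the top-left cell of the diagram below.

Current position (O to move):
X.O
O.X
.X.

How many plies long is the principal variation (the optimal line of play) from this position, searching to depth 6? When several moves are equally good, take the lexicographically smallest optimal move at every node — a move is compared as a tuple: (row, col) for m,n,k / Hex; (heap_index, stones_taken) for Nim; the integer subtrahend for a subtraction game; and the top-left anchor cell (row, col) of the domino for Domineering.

PV length from [X.O/O.X/.X.]: 1 ply

ply 1, O at X.O/O.X/.X. | (0,1)=+1→XOO/O.X/.X.*; (1,1)=+1→X.O/OOX/.X.; (2,0)=+1→X.O/O.X/OX.; (2,2)=+1→X.O/O.X/.XO
ply 2: XOO/O.X/.X. is terminal -1 (X); from X.O/O.X/.X. depth 6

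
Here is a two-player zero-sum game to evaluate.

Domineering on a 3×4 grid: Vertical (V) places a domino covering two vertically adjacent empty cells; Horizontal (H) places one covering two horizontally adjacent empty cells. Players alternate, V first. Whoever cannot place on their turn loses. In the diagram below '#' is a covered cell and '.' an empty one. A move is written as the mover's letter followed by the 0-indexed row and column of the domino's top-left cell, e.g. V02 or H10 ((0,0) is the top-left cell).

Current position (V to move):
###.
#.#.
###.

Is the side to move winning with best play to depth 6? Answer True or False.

ply 1, V at ###./#.#./###. | V03=+1→####/#.##/###.*; V13=+1→###./#.##/####
ply 2: ####/#.##/###. is terminal -1 (H); from ###./#.#./###. depth 6

V winning at [###./#.#./###.]: True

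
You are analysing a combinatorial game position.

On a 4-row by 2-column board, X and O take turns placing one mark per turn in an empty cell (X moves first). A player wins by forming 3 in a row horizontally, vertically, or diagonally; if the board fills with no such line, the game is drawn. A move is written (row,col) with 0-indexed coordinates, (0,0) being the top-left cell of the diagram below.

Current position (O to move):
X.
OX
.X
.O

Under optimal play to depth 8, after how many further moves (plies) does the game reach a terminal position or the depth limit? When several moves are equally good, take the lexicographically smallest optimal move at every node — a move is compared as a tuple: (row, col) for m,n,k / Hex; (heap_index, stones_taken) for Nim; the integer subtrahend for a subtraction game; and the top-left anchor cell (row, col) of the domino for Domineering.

ply 1, O at X./OX/.X/.O | (0,1)=+0→XO/OX/.X/.O*; (2,0)=-1→X./OX/OX/.O; (3,0)=-1→X./OX/.X/OO
ply 2, X at XO/OX/.X/.O | (2,0)=+0→XO/OX/XX/.O*; (3,0)=+0→XO/OX/.X/XO
ply 3, O at XO/OX/XX/.O | (3,0)=+0→XO/OX/XX/OO*
ply 4: XO/OX/XX/OO is terminal +0 (X); from X./OX/.X/.O depth 8

PV length from [X./OX/.X/.O]: 3 plies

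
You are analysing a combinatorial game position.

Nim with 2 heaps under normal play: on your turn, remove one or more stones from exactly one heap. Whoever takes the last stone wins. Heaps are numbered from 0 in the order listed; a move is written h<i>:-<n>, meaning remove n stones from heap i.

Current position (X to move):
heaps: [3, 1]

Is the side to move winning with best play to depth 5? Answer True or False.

[(3,1)] X move#1: h0:-1:-1/(2,1), h0:-2:+1/(1,1)*, h0:-3:-1/(0,1), h1:-1:-1/(3,0)
[(1,1)] O move#2: h0:-1:-1/(0,1)*, h1:-1:-1/(1,0)
[(0,1)] X move#3: h1:-1:+1/(0,0)*
[(0,0)] end (terminal -1, O#4); searched (3,1) to 5

X winning at [(3,1)]: True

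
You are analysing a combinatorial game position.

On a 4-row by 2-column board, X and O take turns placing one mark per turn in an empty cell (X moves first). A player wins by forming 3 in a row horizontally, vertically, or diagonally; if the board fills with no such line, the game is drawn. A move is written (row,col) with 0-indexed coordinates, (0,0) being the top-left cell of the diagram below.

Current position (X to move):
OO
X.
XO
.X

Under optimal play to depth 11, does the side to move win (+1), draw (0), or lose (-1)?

p1 X@[OO/X./XO/.X]: (1,1)[OO/XX/XO/.X]+0 (3,0)[OO/X./XO/XX]+1*
p2 O@[OO/X./XO/XX] terminal -1; root [OO/X./XO/.X] d11

value(OO/X./XO/.X, X) = +1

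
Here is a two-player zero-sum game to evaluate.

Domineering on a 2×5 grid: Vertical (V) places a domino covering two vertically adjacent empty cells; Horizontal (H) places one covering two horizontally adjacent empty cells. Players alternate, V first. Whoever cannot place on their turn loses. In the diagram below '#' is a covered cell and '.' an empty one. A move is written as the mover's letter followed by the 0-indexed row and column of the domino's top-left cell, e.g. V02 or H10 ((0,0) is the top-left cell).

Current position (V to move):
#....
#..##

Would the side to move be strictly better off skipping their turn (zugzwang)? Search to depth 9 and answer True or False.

zugzwang(#..../#..##, V) = False

ply 1, V at #..../#..## | V01=-1→##.../##.##; V02=+1→#.#../#.###*
ply 2, H at #.#../#.### | H03=-1→#.###/#.###*
ply 3, V at #.###/#.### | V01=+1→#####/#####*
ply 4: #####/##### is terminal -1 (H); from #..../#..## depth 9
pass branch (H moves first from the same position):
  | ply 1, H at #..../#..## | H01=+1→###../#..##*; H02=-1→#.##./#..##; H03=-1→#..##/#..##; H11=+1→#..../#####
  | ply 2: ###../#..## is terminal -1 (V); from #..../#..## depth 9
V moving scores +1; V passing scores -1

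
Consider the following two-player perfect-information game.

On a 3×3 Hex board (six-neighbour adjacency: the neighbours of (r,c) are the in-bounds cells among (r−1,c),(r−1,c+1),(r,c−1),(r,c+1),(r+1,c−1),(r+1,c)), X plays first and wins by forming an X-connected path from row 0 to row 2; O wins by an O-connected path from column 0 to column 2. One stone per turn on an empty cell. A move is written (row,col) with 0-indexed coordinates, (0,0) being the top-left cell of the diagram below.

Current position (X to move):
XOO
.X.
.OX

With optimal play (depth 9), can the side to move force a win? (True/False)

X winning at [XOO/.X./.OX]: True

[XOO/.X./.OX] X move#1: (1,0):+1/XOO/XX./.OX*, (1,2):-1/XOO/.XX/.OX, (2,0):-1/XOO/.X./XOX
[XOO/XX./.OX] O move#2: (1,2):-1/XOO/XXO/.OX*, (2,0):-1/XOO/XX./OOX
[XOO/XXO/.OX] X move#3: (2,0):+1/XOO/XXO/XOX*
[XOO/XXO/XOX] end (terminal -1, O#4); searched XOO/.X./.OX to 9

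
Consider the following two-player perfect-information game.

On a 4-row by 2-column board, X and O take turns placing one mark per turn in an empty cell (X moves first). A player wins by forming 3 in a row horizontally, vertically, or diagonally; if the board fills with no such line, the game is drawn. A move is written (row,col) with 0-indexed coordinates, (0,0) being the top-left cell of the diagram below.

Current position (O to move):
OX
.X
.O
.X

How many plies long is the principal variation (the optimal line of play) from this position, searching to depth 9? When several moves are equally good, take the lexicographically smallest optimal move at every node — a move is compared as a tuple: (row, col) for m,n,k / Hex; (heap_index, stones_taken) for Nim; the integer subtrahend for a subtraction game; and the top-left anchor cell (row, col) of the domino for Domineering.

PV length from [OX/.X/.O/.X]: 3 plies

p1 O@[OX/.X/.O/.X]: (1,0)[OX/OX/.O/.X]+0* (2,0)[OX/.X/OO/.X]+0 (3,0)[OX/.X/.O/OX]+0
p2 X@[OX/OX/.O/.X]: (2,0)[OX/OX/XO/.X]+0* (3,0)[OX/OX/.O/XX]-1
p3 O@[OX/OX/XO/.X]: (3,0)[OX/OX/XO/OX]+0*
p4 X@[OX/OX/XO/OX] terminal +0; root [OX/.X/.O/.X] d9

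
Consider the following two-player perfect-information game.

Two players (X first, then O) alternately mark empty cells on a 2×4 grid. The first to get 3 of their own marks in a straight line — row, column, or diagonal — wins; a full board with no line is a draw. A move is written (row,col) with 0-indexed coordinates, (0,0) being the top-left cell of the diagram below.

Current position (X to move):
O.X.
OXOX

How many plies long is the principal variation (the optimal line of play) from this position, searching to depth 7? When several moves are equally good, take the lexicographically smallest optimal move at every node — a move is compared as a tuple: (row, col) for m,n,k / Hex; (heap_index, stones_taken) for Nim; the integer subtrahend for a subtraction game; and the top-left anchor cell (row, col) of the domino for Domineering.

ply 1, X at O.X./OXOX | (0,1)=+0→OXX./OXOX*; (0,3)=+0→O.XX/OXOX
ply 2, O at OXX./OXOX | (0,3)=+0→OXXO/OXOX*
ply 3: OXXO/OXOX is terminal +0 (X); from O.X./OXOX depth 7

PV length from [O.X./OXOX]: 2 plies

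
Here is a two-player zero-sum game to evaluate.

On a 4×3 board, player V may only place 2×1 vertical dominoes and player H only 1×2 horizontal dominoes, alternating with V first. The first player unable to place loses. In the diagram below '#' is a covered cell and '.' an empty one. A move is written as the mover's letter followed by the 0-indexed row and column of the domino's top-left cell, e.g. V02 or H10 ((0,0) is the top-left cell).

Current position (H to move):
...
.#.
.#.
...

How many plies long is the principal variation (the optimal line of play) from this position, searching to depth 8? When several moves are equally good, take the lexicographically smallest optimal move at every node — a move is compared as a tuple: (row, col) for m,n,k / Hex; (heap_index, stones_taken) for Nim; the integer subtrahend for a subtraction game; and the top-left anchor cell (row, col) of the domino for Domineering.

PV length from [.../.#./.#./...]: 4 plies

ply 1, H at .../.#./.#./... | H00=-1→##./.#./.#./...*; H01=-1→.##/.#./.#./...; H30=-1→.../.#./.#./##.; H31=-1→.../.#./.#./.##
ply 2, V at ##./.#./.#./... | V02=+1→###/.##/.#./...*; V10=+1→##./##./##./...; V12=+1→##./.##/.##/...; V20=+1→##./.#./##./#..; V22=+1→##./.#./.##/..#
ply 3, H at ###/.##/.#./... | H30=-1→###/.##/.#./##.*; H31=-1→###/.##/.#./.##
ply 4, V at ###/.##/.#./##. | V10=+1→###/###/##./##.*; V22=+1→###/.##/.##/###
ply 5: ###/###/##./##. is terminal -1 (H); from .../.#./.#./... depth 8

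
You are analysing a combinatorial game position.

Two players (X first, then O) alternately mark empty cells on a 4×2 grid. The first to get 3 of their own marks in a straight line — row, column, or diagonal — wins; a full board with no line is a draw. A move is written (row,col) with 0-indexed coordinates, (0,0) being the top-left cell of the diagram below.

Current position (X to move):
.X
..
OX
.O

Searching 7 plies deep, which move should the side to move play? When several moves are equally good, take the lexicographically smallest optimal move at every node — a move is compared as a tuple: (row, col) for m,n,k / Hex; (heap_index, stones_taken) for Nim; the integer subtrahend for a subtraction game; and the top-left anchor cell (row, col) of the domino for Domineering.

[.X/../OX/.O] X move#1: (0,0):+0/XX/../OX/.O, (1,0):+0/.X/X./OX/.O, (1,1):+1/.X/.X/OX/.O*, (3,0):+0/.X/../OX/XO
[.X/.X/OX/.O] end (terminal -1, O#2); searched .X/../OX/.O to 7

X's best at [.X/../OX/.O]: (1,1)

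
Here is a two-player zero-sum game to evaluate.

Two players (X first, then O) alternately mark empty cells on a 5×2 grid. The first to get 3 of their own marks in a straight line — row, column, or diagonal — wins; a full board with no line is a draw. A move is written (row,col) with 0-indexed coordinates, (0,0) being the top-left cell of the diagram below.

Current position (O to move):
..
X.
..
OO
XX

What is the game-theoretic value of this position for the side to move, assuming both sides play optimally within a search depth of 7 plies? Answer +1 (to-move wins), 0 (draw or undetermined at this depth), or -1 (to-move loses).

p1 O@[../X./../OO/XX]: (0,0)[O./X./../OO/XX]+0* (0,1)[.O/X./../OO/XX]+0 (1,1)[../XO/../OO/XX]+0 (2,0)[../X./O./OO/XX]+0 (2,1)[../X./.O/OO/XX]+0
p2 X@[O./X./../OO/XX]: (0,1)[OX/X./../OO/XX]+0* (1,1)[O./XX/../OO/XX]+0 (2,0)[O./X./X./OO/XX]+0 (2,1)[O./X./.X/OO/XX]+0
p3 O@[OX/X./../OO/XX]: (1,1)[OX/XO/../OO/XX]+0* (2,0)[OX/X./O./OO/XX]+0 (2,1)[OX/X./.O/OO/XX]+0
p4 X@[OX/XO/../OO/XX]: (2,0)[OX/XO/X./OO/XX]-1 (2,1)[OX/XO/.X/OO/XX]+0*
p5 O@[OX/XO/.X/OO/XX]: (2,0)[OX/XO/OX/OO/XX]+0*
p6 X@[OX/XO/OX/OO/XX] terminal +0; root [../X./../OO/XX] d7

value(../X./../OO/XX, O) = 0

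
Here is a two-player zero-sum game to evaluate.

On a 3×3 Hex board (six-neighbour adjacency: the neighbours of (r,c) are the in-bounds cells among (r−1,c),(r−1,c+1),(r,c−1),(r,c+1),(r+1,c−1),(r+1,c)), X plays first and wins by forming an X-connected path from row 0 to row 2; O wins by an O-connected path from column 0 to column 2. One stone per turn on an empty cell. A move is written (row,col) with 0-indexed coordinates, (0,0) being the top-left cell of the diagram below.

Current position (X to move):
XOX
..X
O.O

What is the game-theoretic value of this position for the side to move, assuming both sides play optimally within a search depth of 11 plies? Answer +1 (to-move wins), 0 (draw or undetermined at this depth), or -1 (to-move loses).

value(XOX/..X/O.O, X) = +1

[XOX/..X/O.O] X move#1: (1,0):-1/XOX/X.X/O.O, (1,1):-1/XOX/.XX/O.O, (2,1):+1/XOX/..X/OXO*
[XOX/..X/OXO] end (terminal -1, O#2); searched XOX/..X/O.O to 11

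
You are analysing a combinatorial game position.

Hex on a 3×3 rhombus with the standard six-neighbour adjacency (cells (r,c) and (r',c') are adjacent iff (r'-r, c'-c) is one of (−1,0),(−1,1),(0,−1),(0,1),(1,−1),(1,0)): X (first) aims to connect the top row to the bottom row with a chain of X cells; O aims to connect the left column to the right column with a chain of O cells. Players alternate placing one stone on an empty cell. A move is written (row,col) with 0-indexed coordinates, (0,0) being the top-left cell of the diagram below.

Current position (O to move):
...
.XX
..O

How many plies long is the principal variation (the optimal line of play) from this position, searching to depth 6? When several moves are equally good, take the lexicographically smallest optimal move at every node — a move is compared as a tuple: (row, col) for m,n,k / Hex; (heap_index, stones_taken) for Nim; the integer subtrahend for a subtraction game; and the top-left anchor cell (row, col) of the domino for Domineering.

ply 1, O at .../.XX/..O | (0,0)=-1→O../.XX/..O*; (0,1)=-1→.O./.XX/..O; (0,2)=-1→..O/.XX/..O; (1,0)=-1→.../OXX/..O; (2,0)=-1→.../.XX/O.O; (2,1)=-1→.../.XX/.OO
ply 2, X at O../.XX/..O | (0,1)=+1→OX./.XX/..O*; (0,2)=+1→O.X/.XX/..O; (1,0)=+1→O../XXX/..O; (2,0)=+1→O../.XX/X.O; (2,1)=+1→O../.XX/.XO
ply 3, O at OX./.XX/..O | (0,2)=-1→OXO/.XX/..O*; (1,0)=-1→OX./OXX/..O; (2,0)=-1→OX./.XX/O.O; (2,1)=-1→OX./.XX/.OO
ply 4, X at OXO/.XX/..O | (1,0)=+1→OXO/XXX/..O*; (2,0)=+1→OXO/.XX/X.O; (2,1)=+1→OXO/.XX/.XO
ply 5, O at OXO/XXX/..O | (2,0)=-1→OXO/XXX/O.O*; (2,1)=-1→OXO/XXX/.OO
ply 6, X at OXO/XXX/O.O | (2,1)=+1→OXO/XXX/OXO*
ply 7: OXO/XXX/OXO is terminal -1 (O); from .../.XX/..O depth 6

PV length from [.../.XX/..O]: 6 plies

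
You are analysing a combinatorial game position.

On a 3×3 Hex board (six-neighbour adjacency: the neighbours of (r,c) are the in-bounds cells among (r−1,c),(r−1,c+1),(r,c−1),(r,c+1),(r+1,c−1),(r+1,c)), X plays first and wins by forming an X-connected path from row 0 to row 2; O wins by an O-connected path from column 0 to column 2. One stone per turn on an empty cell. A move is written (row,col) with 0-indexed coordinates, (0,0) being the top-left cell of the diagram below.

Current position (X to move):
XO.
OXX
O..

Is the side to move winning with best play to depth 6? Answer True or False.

X winning at [XO./OXX/O..]: True

[XO./OXX/O..] X move#1: (0,2):+1/XOX/OXX/O..*, (2,1):-1/XO./OXX/OX., (2,2):-1/XO./OXX/O.X
[XOX/OXX/O..] O move#2: (2,1):-1/XOX/OXX/OO.*, (2,2):-1/XOX/OXX/O.O
[XOX/OXX/OO.] X move#3: (2,2):+1/XOX/OXX/OOX*
[XOX/OXX/OOX] end (terminal -1, O#4); searched XO./OXX/O.. to 6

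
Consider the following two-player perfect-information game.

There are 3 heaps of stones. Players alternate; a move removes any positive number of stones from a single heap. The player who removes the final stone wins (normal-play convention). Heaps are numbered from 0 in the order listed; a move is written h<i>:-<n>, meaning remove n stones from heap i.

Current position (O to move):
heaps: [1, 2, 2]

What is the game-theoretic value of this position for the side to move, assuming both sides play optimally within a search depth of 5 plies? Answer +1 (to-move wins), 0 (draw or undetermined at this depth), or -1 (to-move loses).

p1 O@[(1,2,2)]: h0:-1[(0,2,2)]+1* h1:-1[(1,1,2)]-1 h1:-2[(1,0,2)]-1 h2:-1[(1,2,1)]-1 h2:-2[(1,2,0)]-1
p2 X@[(0,2,2)]: h1:-1[(0,1,2)]-1* h1:-2[(0,0,2)]-1 h2:-1[(0,2,1)]-1 h2:-2[(0,2,0)]-1
p3 O@[(0,1,2)]: h1:-1[(0,0,2)]-1 h2:-1[(0,1,1)]+1* h2:-2[(0,1,0)]-1
p4 X@[(0,1,1)]: h1:-1[(0,0,1)]-1* h2:-1[(0,1,0)]-1
p5 O@[(0,0,1)]: h2:-1[(0,0,0)]+1*
p6 X@[(0,0,0)] terminal -1; root [(1,2,2)] d5

value((1,2,2), O) = +1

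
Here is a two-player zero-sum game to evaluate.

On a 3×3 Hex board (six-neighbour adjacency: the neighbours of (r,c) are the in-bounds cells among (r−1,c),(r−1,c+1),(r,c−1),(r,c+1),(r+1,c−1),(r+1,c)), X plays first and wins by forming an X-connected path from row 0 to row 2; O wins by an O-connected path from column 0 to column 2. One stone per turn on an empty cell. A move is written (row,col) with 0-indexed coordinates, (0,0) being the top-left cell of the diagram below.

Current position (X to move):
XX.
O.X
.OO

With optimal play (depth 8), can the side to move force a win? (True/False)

ply 1, X at XX./O.X/.OO | (0,2)=-1→XXX/O.X/.OO*; (1,1)=-1→XX./OXX/.OO; (2,0)=-1→XX./O.X/XOO
ply 2, O at XXX/O.X/.OO | (1,1)=+1→XXX/OOX/.OO*; (2,0)=+1→XXX/O.X/OOO
ply 3: XXX/OOX/.OO is terminal -1 (X); from XX./O.X/.OO depth 8

X winning at [XX./O.X/.OO]: False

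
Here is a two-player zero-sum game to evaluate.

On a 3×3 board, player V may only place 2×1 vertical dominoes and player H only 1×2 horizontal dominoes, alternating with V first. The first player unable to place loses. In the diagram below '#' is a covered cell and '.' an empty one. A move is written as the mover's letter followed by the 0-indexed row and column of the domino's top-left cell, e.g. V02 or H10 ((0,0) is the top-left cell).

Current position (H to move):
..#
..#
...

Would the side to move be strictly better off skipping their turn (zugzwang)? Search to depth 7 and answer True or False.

zugzwang(..#/..#/..., H) = False

ply 1, H at ..#/..#/... | H00=-1→###/..#/...; H10=+1→..#/###/...*; H20=-1→..#/..#/##.; H21=-1→..#/..#/.##
ply 2: ..#/###/... is terminal -1 (V); from ..#/..#/... depth 7
if H skipped the turn, V would face:
~ ply 1, V at ..#/..#/... | V00=+1→#.#/#.#/...*; V01=+1→.##/.##/...; V10=+1→..#/#.#/#..; V11=+1→..#/.##/.#.
~ ply 2, H at #.#/#.#/... | H20=-1→#.#/#.#/##.*; H21=-1→#.#/#.#/.##
~ ply 3, V at #.#/#.#/##. | V01=+1→###/###/##.*
~ ply 4: ###/###/##. is terminal -1 (H); from ..#/..#/... depth 7
compare (H): move=+1 vs pass=-1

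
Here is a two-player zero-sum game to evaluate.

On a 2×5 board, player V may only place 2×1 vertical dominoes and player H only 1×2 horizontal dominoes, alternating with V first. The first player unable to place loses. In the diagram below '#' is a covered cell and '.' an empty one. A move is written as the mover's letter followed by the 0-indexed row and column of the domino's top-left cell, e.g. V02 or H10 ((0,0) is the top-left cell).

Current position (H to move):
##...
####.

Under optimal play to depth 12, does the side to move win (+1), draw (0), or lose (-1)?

[##.../####.] H move#1: H02:-1/####./####., H03:+1/##.##/####.*
[##.##/####.] end (terminal -1, V#2); searched ##.../####. to 12

value(##.../####., H) = +1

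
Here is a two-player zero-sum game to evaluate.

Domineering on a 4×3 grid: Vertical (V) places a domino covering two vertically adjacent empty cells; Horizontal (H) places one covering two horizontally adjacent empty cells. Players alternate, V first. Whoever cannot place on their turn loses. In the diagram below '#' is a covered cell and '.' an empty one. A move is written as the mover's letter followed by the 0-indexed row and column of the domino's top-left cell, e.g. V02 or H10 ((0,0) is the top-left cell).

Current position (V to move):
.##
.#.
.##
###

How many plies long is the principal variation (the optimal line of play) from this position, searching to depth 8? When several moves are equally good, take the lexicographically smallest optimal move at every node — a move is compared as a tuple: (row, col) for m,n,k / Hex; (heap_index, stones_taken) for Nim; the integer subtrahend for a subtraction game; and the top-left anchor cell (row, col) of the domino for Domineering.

PV length from [.##/.#./.##/###]: 1 ply

p1 V@[.##/.#./.##/###]: V00[###/##./.##/###]+1* V10[.##/##./###/###]+1
p2 H@[###/##./.##/###] terminal -1; root [.##/.#./.##/###] d8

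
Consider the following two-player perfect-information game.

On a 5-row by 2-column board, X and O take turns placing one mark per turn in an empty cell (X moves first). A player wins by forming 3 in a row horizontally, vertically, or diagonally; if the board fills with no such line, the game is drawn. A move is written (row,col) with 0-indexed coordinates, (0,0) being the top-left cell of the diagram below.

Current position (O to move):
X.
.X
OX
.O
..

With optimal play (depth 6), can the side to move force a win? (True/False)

[X./.X/OX/.O/..] O move#1: (0,1):+0/XO/.X/OX/.O/..*, (1,0):-1/X./OX/OX/.O/.., (3,0):-1/X./.X/OX/OO/.., (4,0):-1/X./.X/OX/.O/O., (4,1):-1/X./.X/OX/.O/.O
[XO/.X/OX/.O/..] X move#2: (1,0):+0/XO/XX/OX/.O/..*, (3,0):+0/XO/.X/OX/XO/.., (4,0):+0/XO/.X/OX/.O/X., (4,1):-1/XO/.X/OX/.O/.X
[XO/XX/OX/.O/..] O move#3: (3,0):+0/XO/XX/OX/OO/..*, (4,0):+0/XO/XX/OX/.O/O., (4,1):+0/XO/XX/OX/.O/.O
[XO/XX/OX/OO/..] X move#4: (4,0):+0/XO/XX/OX/OO/X.*, (4,1):-1/XO/XX/OX/OO/.X
[XO/XX/OX/OO/X.] O move#5: (4,1):+0/XO/XX/OX/OO/XO*
[XO/XX/OX/OO/XO] end (terminal +0, X#6); searched X./.X/OX/.O/.. to 6

O winning at [X./.X/OX/.O/..]: False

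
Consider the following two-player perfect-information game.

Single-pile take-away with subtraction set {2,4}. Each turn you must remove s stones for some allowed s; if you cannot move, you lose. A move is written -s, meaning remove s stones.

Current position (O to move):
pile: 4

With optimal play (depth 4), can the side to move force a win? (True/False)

ply 1, O at 4 | -2=-1→2; -4=+1→0*
ply 2: 0 is terminal -1 (X); from 4 depth 4

O winning at [4]: True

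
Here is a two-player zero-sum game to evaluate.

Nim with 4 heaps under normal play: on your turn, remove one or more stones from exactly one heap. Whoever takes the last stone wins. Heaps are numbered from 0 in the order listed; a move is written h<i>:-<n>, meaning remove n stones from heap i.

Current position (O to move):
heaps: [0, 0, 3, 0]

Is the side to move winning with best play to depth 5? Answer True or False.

[(0,0,3,0)] O move#1: h2:-1:-1/(0,0,2,0), h2:-2:-1/(0,0,1,0), h2:-3:+1/(0,0,0,0)*
[(0,0,0,0)] end (terminal -1, X#2); searched (0,0,3,0) to 5

O winning at [(0,0,3,0)]: True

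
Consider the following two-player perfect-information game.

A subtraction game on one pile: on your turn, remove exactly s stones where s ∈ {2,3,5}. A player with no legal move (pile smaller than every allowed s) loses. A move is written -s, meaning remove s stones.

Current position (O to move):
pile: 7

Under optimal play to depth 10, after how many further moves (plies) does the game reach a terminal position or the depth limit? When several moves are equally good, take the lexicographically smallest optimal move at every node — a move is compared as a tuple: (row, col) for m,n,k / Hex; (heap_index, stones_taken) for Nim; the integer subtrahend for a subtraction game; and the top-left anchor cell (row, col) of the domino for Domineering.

ply 1, O at 7 | -2=-1→5*; -3=-1→4; -5=-1→2
ply 2, X at 5 | -2=-1→3; -3=-1→2; -5=+1→0*
ply 3: 0 is terminal -1 (O); from 7 depth 10

PV length from [7]: 2 plies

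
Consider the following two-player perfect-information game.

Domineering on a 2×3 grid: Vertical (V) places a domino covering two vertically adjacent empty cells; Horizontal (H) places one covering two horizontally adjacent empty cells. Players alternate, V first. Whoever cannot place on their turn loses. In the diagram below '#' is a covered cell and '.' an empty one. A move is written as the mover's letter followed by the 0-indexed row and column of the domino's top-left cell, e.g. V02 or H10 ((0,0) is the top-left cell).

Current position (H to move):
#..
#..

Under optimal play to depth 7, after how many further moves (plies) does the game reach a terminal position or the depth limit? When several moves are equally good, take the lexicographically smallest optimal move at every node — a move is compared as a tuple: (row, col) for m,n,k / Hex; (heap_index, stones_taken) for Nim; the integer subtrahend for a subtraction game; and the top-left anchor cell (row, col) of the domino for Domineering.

PV length from [#../#..]: 1 ply

ply 1, H at #../#.. | H01=+1→###/#..*; H11=+1→#../###
ply 2: ###/#.. is terminal -1 (V); from #../#.. depth 7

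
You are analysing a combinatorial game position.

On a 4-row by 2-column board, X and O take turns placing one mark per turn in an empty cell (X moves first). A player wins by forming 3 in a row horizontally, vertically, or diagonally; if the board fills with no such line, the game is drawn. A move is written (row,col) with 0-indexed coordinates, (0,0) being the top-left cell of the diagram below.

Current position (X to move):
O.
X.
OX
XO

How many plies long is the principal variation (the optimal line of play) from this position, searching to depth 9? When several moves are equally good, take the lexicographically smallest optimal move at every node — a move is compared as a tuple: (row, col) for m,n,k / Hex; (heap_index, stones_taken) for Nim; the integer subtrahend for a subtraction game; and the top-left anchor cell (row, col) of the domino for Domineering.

p1 X@[O./X./OX/XO]: (0,1)[OX/X./OX/XO]+0* (1,1)[O./XX/OX/XO]+0
p2 O@[OX/X./OX/XO]: (1,1)[OX/XO/OX/XO]+0*
p3 X@[OX/XO/OX/XO] terminal +0; root [O./X./OX/XO] d9

PV length from [O./X./OX/XO]: 2 plies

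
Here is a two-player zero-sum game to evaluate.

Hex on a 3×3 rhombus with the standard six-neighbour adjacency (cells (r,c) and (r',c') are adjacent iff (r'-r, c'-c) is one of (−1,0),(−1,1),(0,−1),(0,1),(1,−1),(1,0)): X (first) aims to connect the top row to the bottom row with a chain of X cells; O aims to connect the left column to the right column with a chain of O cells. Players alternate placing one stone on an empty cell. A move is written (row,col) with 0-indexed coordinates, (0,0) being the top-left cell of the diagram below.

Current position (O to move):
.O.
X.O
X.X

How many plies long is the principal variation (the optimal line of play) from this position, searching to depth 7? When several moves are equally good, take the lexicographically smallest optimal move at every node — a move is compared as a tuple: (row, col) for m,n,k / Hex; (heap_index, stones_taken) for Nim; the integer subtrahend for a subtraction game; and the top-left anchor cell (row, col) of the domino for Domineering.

ply 1, O at .O./X.O/X.X | (0,0)=+1→OO./X.O/X.X*; (0,2)=-1→.OO/X.O/X.X; (1,1)=-1→.O./XOO/X.X; (2,1)=-1→.O./X.O/XOX
ply 2, X at OO./X.O/X.X | (0,2)=-1→OOX/X.O/X.X*; (1,1)=-1→OO./XXO/X.X; (2,1)=-1→OO./X.O/XXX
ply 3, O at OOX/X.O/X.X | (1,1)=+1→OOX/XOO/X.X*; (2,1)=-1→OOX/X.O/XOX
ply 4: OOX/XOO/X.X is terminal -1 (X); from .O./X.O/X.X depth 7

PV length from [.O./X.O/X.X]: 3 plies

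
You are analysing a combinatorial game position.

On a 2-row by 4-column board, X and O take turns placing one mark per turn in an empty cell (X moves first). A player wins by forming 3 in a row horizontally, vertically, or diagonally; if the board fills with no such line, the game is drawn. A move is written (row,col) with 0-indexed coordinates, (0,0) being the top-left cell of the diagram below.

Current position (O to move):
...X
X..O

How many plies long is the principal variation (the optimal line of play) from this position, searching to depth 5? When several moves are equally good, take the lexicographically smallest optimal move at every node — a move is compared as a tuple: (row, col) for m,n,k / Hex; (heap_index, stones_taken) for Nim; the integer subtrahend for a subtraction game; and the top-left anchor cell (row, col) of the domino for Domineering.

PV length from [...X/X..O]: 5 plies

p1 O@[...X/X..O]: (0,0)[O..X/X..O]+0* (0,1)[.O.X/X..O]+0 (0,2)[..OX/X..O]+0 (1,1)[...X/XO.O]+0 (1,2)[...X/X.OO]+0
p2 X@[O..X/X..O]: (0,1)[OX.X/X..O]+0* (0,2)[O.XX/X..O]+0 (1,1)[O..X/XX.O]+0 (1,2)[O..X/X.XO]+0
p3 O@[OX.X/X..O]: (0,2)[OXOX/X..O]+0* (1,1)[OX.X/XO.O]-1 (1,2)[OX.X/X.OO]-1
p4 X@[OXOX/X..O]: (1,1)[OXOX/XX.O]+0* (1,2)[OXOX/X.XO]+0
p5 O@[OXOX/XX.O]: (1,2)[OXOX/XXOO]+0*
p6 X@[OXOX/XXOO] terminal +0; root [...X/X..O] d5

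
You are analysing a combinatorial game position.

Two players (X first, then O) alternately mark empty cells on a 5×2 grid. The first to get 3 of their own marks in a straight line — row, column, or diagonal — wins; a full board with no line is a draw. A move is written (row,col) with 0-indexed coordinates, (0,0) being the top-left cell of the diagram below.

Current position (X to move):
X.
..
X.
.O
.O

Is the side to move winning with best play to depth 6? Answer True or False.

[X./../X./.O/.O] X move#1: (0,1):-1/XX/../X./.O/.O, (1,0):+1/X./X./X./.O/.O*, (1,1):-1/X./.X/X./.O/.O, (2,1):+0/X./../XX/.O/.O, (3,0):-1/X./../X./XO/.O, (4,0):-1/X./../X./.O/XO
[X./X./X./.O/.O] end (terminal -1, O#2); searched X./../X./.O/.O to 6

X winning at [X./../X./.O/.O]: True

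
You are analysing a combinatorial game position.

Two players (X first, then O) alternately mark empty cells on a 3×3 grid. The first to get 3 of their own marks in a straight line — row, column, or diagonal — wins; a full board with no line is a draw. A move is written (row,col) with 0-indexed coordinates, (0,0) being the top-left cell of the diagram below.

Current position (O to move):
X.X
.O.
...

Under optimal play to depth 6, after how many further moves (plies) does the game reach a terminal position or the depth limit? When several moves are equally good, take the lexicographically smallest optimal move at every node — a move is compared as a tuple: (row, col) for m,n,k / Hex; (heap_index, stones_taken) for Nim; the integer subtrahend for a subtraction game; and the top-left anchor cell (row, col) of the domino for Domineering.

PV length from [X.X/.O./...]: 6 plies

[X.X/.O./...] O move#1: (0,1):+0/XOX/.O./...*, (1,0):-1/X.X/OO./..., (1,2):-1/X.X/.OO/..., (2,0):-1/X.X/.O./O.., (2,1):-1/X.X/.O./.O., (2,2):-1/X.X/.O./..O
[XOX/.O./...] X move#2: (1,0):-1/XOX/XO./..., (1,2):-1/XOX/.OX/..., (2,0):-1/XOX/.O./X.., (2,1):+0/XOX/.O./.X.*, (2,2):-1/XOX/.O./..X
[XOX/.O./.X.] O move#3: (1,0):+0/XOX/OO./.X.*, (1,2):+0/XOX/.OO/.X., (2,0):+0/XOX/.O./OX., (2,2):+0/XOX/.O./.XO
[XOX/OO./.X.] X move#4: (1,2):+0/XOX/OOX/.X.*, (2,0):-1/XOX/OO./XX., (2,2):-1/XOX/OO./.XX
[XOX/OOX/.X.] O move#5: (2,0):-1/XOX/OOX/OX., (2,2):+0/XOX/OOX/.XO*
[XOX/OOX/.XO] X move#6: (2,0):+0/XOX/OOX/XXO*
[XOX/OOX/XXO] end (terminal +0, O#7); searched X.X/.O./... to 6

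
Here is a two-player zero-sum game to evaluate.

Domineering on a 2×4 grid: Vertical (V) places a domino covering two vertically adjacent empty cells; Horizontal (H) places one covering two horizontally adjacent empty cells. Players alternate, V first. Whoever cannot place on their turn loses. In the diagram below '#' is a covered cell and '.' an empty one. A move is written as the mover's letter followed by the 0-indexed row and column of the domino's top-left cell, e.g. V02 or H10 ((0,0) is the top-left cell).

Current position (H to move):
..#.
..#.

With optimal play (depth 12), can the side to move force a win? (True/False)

p1 H@[..#./..#.]: H00[###./..#.]+1* H10[..#./###.]+1
p2 V@[###./..#.]: V03[####/..##]-1*
p3 H@[####/..##]: H10[####/####]+1*
p4 V@[####/####] terminal -1; root [..#./..#.] d12

H winning at [..#./..#.]: True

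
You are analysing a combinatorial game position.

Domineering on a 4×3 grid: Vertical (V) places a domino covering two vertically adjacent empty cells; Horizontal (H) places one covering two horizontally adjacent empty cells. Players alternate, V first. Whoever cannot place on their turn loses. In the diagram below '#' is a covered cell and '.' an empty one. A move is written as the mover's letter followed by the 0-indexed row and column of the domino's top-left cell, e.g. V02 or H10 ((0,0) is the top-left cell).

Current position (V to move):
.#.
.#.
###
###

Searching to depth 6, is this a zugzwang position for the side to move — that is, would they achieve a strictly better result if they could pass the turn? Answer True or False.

zugzwang(.#./.#./###/###, V) = False

[.#./.#./###/###] V move#1: V00:+1/##./##./###/###*, V02:+1/.##/.##/###/###
[##./##./###/###] end (terminal -1, H#2); searched .#./.#./###/### to 6
suppose V passes — search the same position with H to move:
pass> [.#./.#./###/###] end (terminal -1, H#1); searched .#./.#./###/### to 6
for V: play +1, pass +1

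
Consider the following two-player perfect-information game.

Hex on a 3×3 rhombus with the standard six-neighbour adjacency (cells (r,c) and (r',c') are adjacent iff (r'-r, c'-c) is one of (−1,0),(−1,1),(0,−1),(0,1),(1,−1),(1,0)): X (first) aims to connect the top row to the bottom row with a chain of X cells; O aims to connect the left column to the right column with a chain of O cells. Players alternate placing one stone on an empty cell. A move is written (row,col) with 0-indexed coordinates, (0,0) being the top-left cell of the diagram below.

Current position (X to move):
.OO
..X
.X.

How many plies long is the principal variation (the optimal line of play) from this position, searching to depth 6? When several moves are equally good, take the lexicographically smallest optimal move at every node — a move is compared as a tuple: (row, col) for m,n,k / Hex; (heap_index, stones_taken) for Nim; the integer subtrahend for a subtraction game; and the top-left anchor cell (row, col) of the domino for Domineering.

[.OO/..X/.X.] X move#1: (0,0):-1/XOO/..X/.X.*, (1,0):-1/.OO/X.X/.X., (1,1):-1/.OO/.XX/.X., (2,0):-1/.OO/..X/XX., (2,2):-1/.OO/..X/.XX
[XOO/..X/.X.] O move#2: (1,0):+1/XOO/O.X/.X.*, (1,1):+1/XOO/.OX/.X., (2,0):+1/XOO/..X/OX., (2,2):-1/XOO/..X/.XO
[XOO/O.X/.X.] end (terminal -1, X#3); searched .OO/..X/.X. to 6

PV length from [.OO/..X/.X.]: 2 plies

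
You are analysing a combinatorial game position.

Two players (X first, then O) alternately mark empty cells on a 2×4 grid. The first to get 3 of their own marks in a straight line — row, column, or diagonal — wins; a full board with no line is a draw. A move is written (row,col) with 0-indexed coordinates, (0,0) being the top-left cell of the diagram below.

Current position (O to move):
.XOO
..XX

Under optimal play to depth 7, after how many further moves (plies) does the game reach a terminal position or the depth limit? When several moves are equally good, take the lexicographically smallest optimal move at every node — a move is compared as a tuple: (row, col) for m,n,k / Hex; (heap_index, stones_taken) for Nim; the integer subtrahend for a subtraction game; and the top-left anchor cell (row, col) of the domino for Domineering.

PV length from [.XOO/..XX]: 3 plies

[.XOO/..XX] O move#1: (0,0):-1/OXOO/..XX, (1,0):-1/.XOO/O.XX, (1,1):+0/.XOO/.OXX*
[.XOO/.OXX] X move#2: (0,0):+0/XXOO/.OXX*, (1,0):+0/.XOO/XOXX
[XXOO/.OXX] O move#3: (1,0):+0/XXOO/OOXX*
[XXOO/OOXX] end (terminal +0, X#4); searched .XOO/..XX to 7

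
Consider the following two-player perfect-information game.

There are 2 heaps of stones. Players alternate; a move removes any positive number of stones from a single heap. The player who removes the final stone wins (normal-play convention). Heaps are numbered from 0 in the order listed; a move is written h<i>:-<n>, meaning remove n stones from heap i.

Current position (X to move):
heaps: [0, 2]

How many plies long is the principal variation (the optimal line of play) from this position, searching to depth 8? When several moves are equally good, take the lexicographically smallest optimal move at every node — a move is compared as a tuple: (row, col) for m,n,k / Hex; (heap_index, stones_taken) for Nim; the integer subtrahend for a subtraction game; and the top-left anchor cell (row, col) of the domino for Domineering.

PV length from [(0,2)]: 1 ply

p1 X@[(0,2)]: h1:-1[(0,1)]-1 h1:-2[(0,0)]+1*
p2 O@[(0,0)] terminal -1; root [(0,2)] d8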